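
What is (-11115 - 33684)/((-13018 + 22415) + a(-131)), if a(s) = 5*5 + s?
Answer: -14933/3097 ≈ -4.8218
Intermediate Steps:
a(s) = 25 + s
(-11115 - 33684)/((-13018 + 22415) + a(-131)) = (-11115 - 33684)/((-13018 + 22415) + (25 - 131)) = -44799/(9397 - 106) = -44799/9291 = -44799*1/9291 = -14933/3097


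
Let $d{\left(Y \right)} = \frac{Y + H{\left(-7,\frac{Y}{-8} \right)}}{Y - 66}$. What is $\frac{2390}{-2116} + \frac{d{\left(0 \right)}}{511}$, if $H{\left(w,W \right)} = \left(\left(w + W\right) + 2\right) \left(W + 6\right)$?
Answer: $- \frac{6711805}{5947018} \approx -1.1286$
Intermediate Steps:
$H{\left(w,W \right)} = \left(6 + W\right) \left(2 + W + w\right)$ ($H{\left(w,W \right)} = \left(\left(W + w\right) + 2\right) \left(6 + W\right) = \left(2 + W + w\right) \left(6 + W\right) = \left(6 + W\right) \left(2 + W + w\right)$)
$d{\left(Y \right)} = \frac{-30 + \frac{Y^{2}}{64} + \frac{7 Y}{8}}{-66 + Y}$ ($d{\left(Y \right)} = \frac{Y + \left(12 + \left(\frac{Y}{-8}\right)^{2} + 6 \left(-7\right) + 8 \frac{Y}{-8} + \frac{Y}{-8} \left(-7\right)\right)}{Y - 66} = \frac{Y + \left(12 + \left(Y \left(- \frac{1}{8}\right)\right)^{2} - 42 + 8 Y \left(- \frac{1}{8}\right) + Y \left(- \frac{1}{8}\right) \left(-7\right)\right)}{-66 + Y} = \frac{Y + \left(12 + \left(- \frac{Y}{8}\right)^{2} - 42 + 8 \left(- \frac{Y}{8}\right) + - \frac{Y}{8} \left(-7\right)\right)}{-66 + Y} = \frac{Y + \left(12 + \frac{Y^{2}}{64} - 42 - Y + \frac{7 Y}{8}\right)}{-66 + Y} = \frac{Y - \left(30 - \frac{Y^{2}}{64} + \frac{Y}{8}\right)}{-66 + Y} = \frac{-30 + \frac{Y^{2}}{64} + \frac{7 Y}{8}}{-66 + Y}$)
$\frac{2390}{-2116} + \frac{d{\left(0 \right)}}{511} = \frac{2390}{-2116} + \frac{\frac{1}{64} \frac{1}{-66 + 0} \left(-1920 + 0^{2} + 56 \cdot 0\right)}{511} = 2390 \left(- \frac{1}{2116}\right) + \frac{-1920 + 0 + 0}{64 \left(-66\right)} \frac{1}{511} = - \frac{1195}{1058} + \frac{1}{64} \left(- \frac{1}{66}\right) \left(-1920\right) \frac{1}{511} = - \frac{1195}{1058} + \frac{5}{11} \cdot \frac{1}{511} = - \frac{1195}{1058} + \frac{5}{5621} = - \frac{6711805}{5947018}$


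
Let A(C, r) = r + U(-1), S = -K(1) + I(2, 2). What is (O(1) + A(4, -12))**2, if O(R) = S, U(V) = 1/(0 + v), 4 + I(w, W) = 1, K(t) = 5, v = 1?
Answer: 361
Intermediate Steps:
I(w, W) = -3 (I(w, W) = -4 + 1 = -3)
U(V) = 1 (U(V) = 1/(0 + 1) = 1/1 = 1)
S = -8 (S = -1*5 - 3 = -5 - 3 = -8)
O(R) = -8
A(C, r) = 1 + r (A(C, r) = r + 1 = 1 + r)
(O(1) + A(4, -12))**2 = (-8 + (1 - 12))**2 = (-8 - 11)**2 = (-19)**2 = 361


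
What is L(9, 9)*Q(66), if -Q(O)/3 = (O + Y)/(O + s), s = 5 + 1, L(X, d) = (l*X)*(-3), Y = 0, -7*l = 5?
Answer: -1485/28 ≈ -53.036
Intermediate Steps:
l = -5/7 (l = -1/7*5 = -5/7 ≈ -0.71429)
L(X, d) = 15*X/7 (L(X, d) = -5*X/7*(-3) = 15*X/7)
s = 6
Q(O) = -3*O/(6 + O) (Q(O) = -3*(O + 0)/(O + 6) = -3*O/(6 + O))
L(9, 9)*Q(66) = ((15/7)*9)*(-3*66/(6 + 66)) = 135*(-3*66/72)/7 = 135*(-3*66*1/72)/7 = (135/7)*(-11/4) = -1485/28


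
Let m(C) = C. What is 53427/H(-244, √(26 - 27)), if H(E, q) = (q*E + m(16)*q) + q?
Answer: 53427*I/227 ≈ 235.36*I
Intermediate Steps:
H(E, q) = 17*q + E*q (H(E, q) = (q*E + 16*q) + q = (E*q + 16*q) + q = (16*q + E*q) + q = 17*q + E*q)
53427/H(-244, √(26 - 27)) = 53427/((√(26 - 27)*(17 - 244))) = 53427/((√(-1)*(-227))) = 53427/((I*(-227))) = 53427/((-227*I)) = 53427*(I/227) = 53427*I/227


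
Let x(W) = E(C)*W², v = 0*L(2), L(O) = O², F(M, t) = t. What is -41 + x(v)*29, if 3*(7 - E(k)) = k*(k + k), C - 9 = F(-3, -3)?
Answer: -41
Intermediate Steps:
C = 6 (C = 9 - 3 = 6)
v = 0 (v = 0*2² = 0*4 = 0)
E(k) = 7 - 2*k²/3 (E(k) = 7 - k*(k + k)/3 = 7 - k*2*k/3 = 7 - 2*k²/3)
x(W) = -17*W² (x(W) = (7 - ⅔*6²)*W² = (7 - ⅔*36)*W² = (7 - 24)*W² = -17*W²)
-41 + x(v)*29 = -41 - 17*0²*29 = -41 - 17*0*29 = -41 + 0*29 = -41 + 0 = -41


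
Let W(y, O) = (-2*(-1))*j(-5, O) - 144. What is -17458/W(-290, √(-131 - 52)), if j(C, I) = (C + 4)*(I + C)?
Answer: 584843/4672 - 8729*I*√183/4672 ≈ 125.18 - 25.275*I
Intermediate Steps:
j(C, I) = (4 + C)*(C + I)
W(y, O) = -134 - 2*O (W(y, O) = (-2*(-1))*((-5)² + 4*(-5) + 4*O - 5*O) - 144 = 2*(25 - 20 + 4*O - 5*O) - 144 = 2*(5 - O) - 144 = (10 - 2*O) - 144 = -134 - 2*O)
-17458/W(-290, √(-131 - 52)) = -17458/(-134 - 2*√(-131 - 52)) = -17458/(-134 - 2*I*√183)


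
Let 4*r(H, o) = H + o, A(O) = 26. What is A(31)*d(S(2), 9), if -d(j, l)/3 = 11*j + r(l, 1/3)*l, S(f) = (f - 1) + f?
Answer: -4212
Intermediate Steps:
r(H, o) = H/4 + o/4 (r(H, o) = (H + o)/4 = H/4 + o/4)
S(f) = -1 + 2*f (S(f) = (-1 + f) + f = -1 + 2*f)
d(j, l) = -33*j - 3*l*(1/12 + l/4) (d(j, l) = -3*(11*j + (l/4 + (¼)/3)*l) = -3*(11*j + (l/4 + (¼)*(⅓))*l) = -3*(11*j + (l/4 + 1/12)*l) = -3*(11*j + (1/12 + l/4)*l) = -3*(11*j + l*(1/12 + l/4)) = -33*j - 3*l*(1/12 + l/4))
A(31)*d(S(2), 9) = 26*(-33*(-1 + 2*2) - ¼*9*(1 + 3*9)) = 26*(-33*(-1 + 4) - ¼*9*(1 + 27)) = 26*(-33*3 - ¼*9*28) = 26*(-99 - 63) = 26*(-162) = -4212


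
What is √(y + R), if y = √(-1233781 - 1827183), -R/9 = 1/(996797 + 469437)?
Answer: √(-13196106 + 4299684285512*I*√765241)/1466234 ≈ 29.577 + 29.577*I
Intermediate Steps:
R = -9/1466234 (R = -9/(996797 + 469437) = -9/1466234 ≈ -6.1382e-6)
y = 2*I*√765241 (y = √(-3060964) = 2*I*√765241 ≈ 1749.6*I)
√(y + R) = √(2*I*√765241 - 9/1466234) = √(-9/1466234 + 2*I*√765241)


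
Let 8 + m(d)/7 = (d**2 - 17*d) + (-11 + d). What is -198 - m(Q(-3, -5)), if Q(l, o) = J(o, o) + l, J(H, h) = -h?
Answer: 131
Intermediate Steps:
Q(l, o) = l - o (Q(l, o) = -o + l = l - o)
m(d) = -133 - 112*d + 7*d**2 (m(d) = -56 + 7*((d**2 - 17*d) + (-11 + d)) = -56 + 7*(-11 + d**2 - 16*d) = -56 + (-77 - 112*d + 7*d**2) = -133 - 112*d + 7*d**2)
-198 - m(Q(-3, -5)) = -198 - (-133 - 112*(-3 - 1*(-5)) + 7*(-3 - 1*(-5))**2) = -198 - (-133 - 112*(-3 + 5) + 7*(-3 + 5)**2) = -198 - (-133 - 112*2 + 7*2**2) = -198 - (-133 - 224 + 7*4) = -198 - (-133 - 224 + 28) = -198 - 1*(-329) = -198 + 329 = 131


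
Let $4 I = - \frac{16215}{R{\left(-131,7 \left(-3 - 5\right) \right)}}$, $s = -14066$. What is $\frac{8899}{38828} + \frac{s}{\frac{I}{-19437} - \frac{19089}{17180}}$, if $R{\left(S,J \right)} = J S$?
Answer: $\frac{445978537009629780519}{35227708122613948} \approx 12660.0$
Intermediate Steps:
$I = - \frac{16215}{29344}$ ($I = \frac{\left(-16215\right) \frac{1}{7 \left(-3 - 5\right) \left(-131\right)}}{4} = \frac{\left(-16215\right) \frac{1}{7 \left(-8\right) \left(-131\right)}}{4} = \frac{\left(-16215\right) \frac{1}{\left(-56\right) \left(-131\right)}}{4} = \frac{\left(-16215\right) \frac{1}{7336}}{4} = \frac{1}{4} \left(- \frac{16215}{7336}\right) = - \frac{16215}{29344} \approx -0.55258$)
$\frac{8899}{38828} + \frac{s}{\frac{I}{-19437} - \frac{19089}{17180}} = \frac{8899}{38828} - \frac{14066}{- \frac{16215}{29344 \left(-19437\right)} - \frac{19089}{17180}} = 8899 \cdot \frac{1}{38828} - \frac{14066}{\left(- \frac{16215}{29344}\right) \left(- \frac{1}{19437}\right) - \frac{19089}{17180}} = \frac{8899}{38828} - \frac{14066}{\frac{5405}{190119776} - \frac{19089}{17180}} = \frac{8899}{38828} - \frac{14066}{- \frac{907275886541}{816564437920}} = \frac{8899}{38828} - - \frac{11485795383782720}{907275886541} = \frac{8899}{38828} + \frac{11485795383782720}{907275886541} = \frac{445978537009629780519}{35227708122613948}$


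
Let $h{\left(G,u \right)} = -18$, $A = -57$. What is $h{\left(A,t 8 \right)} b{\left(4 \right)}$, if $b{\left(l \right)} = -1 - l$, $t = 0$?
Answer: $90$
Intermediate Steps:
$h{\left(A,t 8 \right)} b{\left(4 \right)} = - 18 \left(-1 - 4\right) = \left(-18\right) \left(-5\right) = 90$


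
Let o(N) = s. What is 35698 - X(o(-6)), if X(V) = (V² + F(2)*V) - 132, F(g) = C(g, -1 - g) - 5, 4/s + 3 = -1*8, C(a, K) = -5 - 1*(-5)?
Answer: 4335194/121 ≈ 35828.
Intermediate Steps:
C(a, K) = 0 (C(a, K) = -5 + 5 = 0)
s = -4/11 (s = 4/(-3 - 1*8) = 4/(-3 - 8) = 4/(-11) = 4*(-1/11) = -4/11 ≈ -0.36364)
o(N) = -4/11
F(g) = -5 (F(g) = 0 - 5 = -5)
X(V) = -132 + V² - 5*V (X(V) = (V² - 5*V) - 132 = -132 + V² - 5*V)
35698 - X(o(-6)) = 35698 - (-132 + (-4/11)² - 5*(-4/11)) = 35698 - (-132 + 16/121 + 20/11) = 35698 - 1*(-15736/121) = 35698 + 15736/121 = 4335194/121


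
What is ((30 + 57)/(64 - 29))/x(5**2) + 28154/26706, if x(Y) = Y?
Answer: 13479086/11683875 ≈ 1.1536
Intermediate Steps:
((30 + 57)/(64 - 29))/x(5**2) + 28154/26706 = ((30 + 57)/(64 - 29))/(5**2) + 28154/26706 = (87/35)/25 + 28154*(1/26706) = (87*(1/35))*(1/25) + 14077/13353 = (87/35)*(1/25) + 14077/13353 = 87/875 + 14077/13353 = 13479086/11683875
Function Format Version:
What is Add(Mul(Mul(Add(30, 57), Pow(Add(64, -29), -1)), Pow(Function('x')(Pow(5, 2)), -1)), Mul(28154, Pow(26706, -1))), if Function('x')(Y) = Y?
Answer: Rational(13479086, 11683875) ≈ 1.1536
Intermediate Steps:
Add(Mul(Mul(Add(30, 57), Pow(Add(64, -29), -1)), Pow(Function('x')(Pow(5, 2)), -1)), Mul(28154, Pow(26706, -1))) = Add(Mul(Mul(Add(30, 57), Pow(Add(64, -29), -1)), Pow(Pow(5, 2), -1)), Mul(28154, Pow(26706, -1))) = Add(Mul(Mul(87, Pow(35, -1)), Pow(25, -1)), Mul(28154, Rational(1, 26706))) = Add(Mul(Mul(87, Rational(1, 35)), Rational(1, 25)), Rational(14077, 13353)) = Add(Mul(Rational(87, 35), Rational(1, 25)), Rational(14077, 13353)) = Add(Rational(87, 875), Rational(14077, 13353)) = Rational(13479086, 11683875)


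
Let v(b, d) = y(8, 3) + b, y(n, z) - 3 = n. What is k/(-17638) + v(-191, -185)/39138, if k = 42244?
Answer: -138043376/57526337 ≈ -2.3997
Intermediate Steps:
y(n, z) = 3 + n
v(b, d) = 11 + b (v(b, d) = (3 + 8) + b = 11 + b)
k/(-17638) + v(-191, -185)/39138 = 42244/(-17638) + (11 - 191)/39138 = 42244*(-1/17638) - 180*1/39138 = -21122/8819 - 30/6523 = -138043376/57526337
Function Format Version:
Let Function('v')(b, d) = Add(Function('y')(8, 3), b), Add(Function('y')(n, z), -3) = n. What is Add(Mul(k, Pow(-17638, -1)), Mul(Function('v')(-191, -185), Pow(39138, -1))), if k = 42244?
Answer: Rational(-138043376, 57526337) ≈ -2.3997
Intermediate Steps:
Function('y')(n, z) = Add(3, n)
Function('v')(b, d) = Add(11, b) (Function('v')(b, d) = Add(Add(3, 8), b) = Add(11, b))
Add(Mul(k, Pow(-17638, -1)), Mul(Function('v')(-191, -185), Pow(39138, -1))) = Add(Mul(42244, Pow(-17638, -1)), Mul(Add(11, -191), Pow(39138, -1))) = Add(Mul(42244, Rational(-1, 17638)), Mul(-180, Rational(1, 39138))) = Add(Rational(-21122, 8819), Rational(-30, 6523)) = Rational(-138043376, 57526337)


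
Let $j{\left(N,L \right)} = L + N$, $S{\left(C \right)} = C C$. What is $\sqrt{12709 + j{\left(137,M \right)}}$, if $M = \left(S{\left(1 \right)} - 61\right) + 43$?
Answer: $\sqrt{12829} \approx 113.27$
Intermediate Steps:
$S{\left(C \right)} = C^{2}$
$M = -17$ ($M = \left(1^{2} - 61\right) + 43 = \left(1 - 61\right) + 43 = -60 + 43 = -17$)
$\sqrt{12709 + j{\left(137,M \right)}} = \sqrt{12709 + \left(-17 + 137\right)} = \sqrt{12709 + 120} = \sqrt{12829}$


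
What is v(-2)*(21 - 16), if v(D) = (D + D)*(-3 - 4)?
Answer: 140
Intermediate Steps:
v(D) = -14*D (v(D) = (2*D)*(-7) = -14*D)
v(-2)*(21 - 16) = (-14*(-2))*(21 - 16) = 28*5 = 140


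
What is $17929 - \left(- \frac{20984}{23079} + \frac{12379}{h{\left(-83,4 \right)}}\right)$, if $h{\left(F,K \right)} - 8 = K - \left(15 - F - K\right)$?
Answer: $\frac{34217653691}{1892478} \approx 18081.0$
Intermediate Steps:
$h{\left(F,K \right)} = -7 + F + 2 K$ ($h{\left(F,K \right)} = 8 - \left(15 - F - 2 K\right) = 8 + \left(K + \left(-15 + F + K\right)\right) = 8 + \left(-15 + F + 2 K\right) = -7 + F + 2 K$)
$17929 - \left(- \frac{20984}{23079} + \frac{12379}{h{\left(-83,4 \right)}}\right) = 17929 - \left(- \frac{20984}{23079} + \frac{12379}{-7 - 83 + 2 \cdot 4}\right) = 17929 - \left(\left(-20984\right) \frac{1}{23079} + \frac{12379}{-7 - 83 + 8}\right) = 17929 - \left(- \frac{20984}{23079} + \frac{12379}{-82}\right) = 17929 - \left(- \frac{20984}{23079} + 12379 \left(- \frac{1}{82}\right)\right) = 17929 - \left(- \frac{20984}{23079} - \frac{12379}{82}\right) = 17929 - - \frac{287415629}{1892478} = 17929 + \frac{287415629}{1892478} = \frac{34217653691}{1892478}$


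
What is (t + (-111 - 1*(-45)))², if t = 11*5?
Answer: 121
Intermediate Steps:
t = 55
(t + (-111 - 1*(-45)))² = (55 + (-111 - 1*(-45)))² = (55 + (-111 + 45))² = (55 - 66)² = (-11)² = 121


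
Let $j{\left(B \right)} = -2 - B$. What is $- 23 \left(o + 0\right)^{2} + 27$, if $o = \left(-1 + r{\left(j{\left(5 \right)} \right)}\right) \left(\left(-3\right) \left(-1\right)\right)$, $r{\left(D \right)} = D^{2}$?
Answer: $-476901$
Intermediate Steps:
$o = 144$ ($o = \left(-1 + \left(-2 - 5\right)^{2}\right) \left(\left(-3\right) \left(-1\right)\right) = \left(-1 + \left(-2 - 5\right)^{2}\right) 3 = \left(-1 + \left(-7\right)^{2}\right) 3 = \left(-1 + 49\right) 3 = 48 \cdot 3 = 144$)
$- 23 \left(o + 0\right)^{2} + 27 = - 23 \left(144 + 0\right)^{2} + 27 = - 23 \cdot 144^{2} + 27 = \left(-23\right) 20736 + 27 = -476928 + 27 = -476901$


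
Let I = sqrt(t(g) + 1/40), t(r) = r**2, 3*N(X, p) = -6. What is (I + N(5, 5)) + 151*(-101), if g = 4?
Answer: -15253 + sqrt(6410)/20 ≈ -15249.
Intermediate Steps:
N(X, p) = -2 (N(X, p) = (1/3)*(-6) = -2)
I = sqrt(6410)/20 (I = sqrt(4**2 + 1/40) = sqrt(16 + 1/40) = sqrt(641/40) = sqrt(6410)/20 ≈ 4.0031)
(I + N(5, 5)) + 151*(-101) = (sqrt(6410)/20 - 2) + 151*(-101) = (-2 + sqrt(6410)/20) - 15251 = -15253 + sqrt(6410)/20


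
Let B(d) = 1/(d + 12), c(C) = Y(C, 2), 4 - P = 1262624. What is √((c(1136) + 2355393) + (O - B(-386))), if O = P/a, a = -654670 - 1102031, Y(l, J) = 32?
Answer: √112970696225108343184266/219002058 ≈ 1534.7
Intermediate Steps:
P = -1262620 (P = 4 - 1*1262624 = 4 - 1262624 = -1262620)
c(C) = 32
a = -1756701
O = 1262620/1756701 (O = -1262620/(-1756701) = -1262620*(-1/1756701) = 1262620/1756701 ≈ 0.71875)
B(d) = 1/(12 + d)
√((c(1136) + 2355393) + (O - B(-386))) = √((32 + 2355393) + (1262620/1756701 - 1/(12 - 386))) = √(2355425 + (1262620/1756701 - 1/(-374))) = √(2355425 + (1262620/1756701 - 1*(-1/374))) = √(2355425 + (1262620/1756701 + 1/374)) = √(2355425 + 473976581/657006174) = √(1547529241370531/657006174) = √112970696225108343184266/219002058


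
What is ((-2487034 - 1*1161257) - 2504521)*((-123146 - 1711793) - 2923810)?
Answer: 29279687952188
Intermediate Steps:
((-2487034 - 1*1161257) - 2504521)*((-123146 - 1711793) - 2923810) = ((-2487034 - 1161257) - 2504521)*(-1834939 - 2923810) = (-3648291 - 2504521)*(-4758749) = -6152812*(-4758749) = 29279687952188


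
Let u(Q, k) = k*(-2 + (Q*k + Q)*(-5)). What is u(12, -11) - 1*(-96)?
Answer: -6482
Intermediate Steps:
u(Q, k) = k*(-2 - 5*Q - 5*Q*k) (u(Q, k) = k*(-2 + (Q + Q*k)*(-5)) = k*(-2 + (-5*Q - 5*Q*k)) = k*(-2 - 5*Q - 5*Q*k))
u(12, -11) - 1*(-96) = -1*(-11)*(2 + 5*12 + 5*12*(-11)) - 1*(-96) = -1*(-11)*(2 + 60 - 660) + 96 = -1*(-11)*(-598) + 96 = -6578 + 96 = -6482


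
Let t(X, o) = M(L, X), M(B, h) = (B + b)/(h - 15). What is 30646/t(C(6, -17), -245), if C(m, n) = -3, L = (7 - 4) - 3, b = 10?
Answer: -275814/5 ≈ -55163.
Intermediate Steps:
L = 0 (L = 3 - 3 = 0)
M(B, h) = (10 + B)/(-15 + h) (M(B, h) = (B + 10)/(h - 15) = (10 + B)/(-15 + h))
t(X, o) = 10/(-15 + X) (t(X, o) = (10 + 0)/(-15 + X) = 10/(-15 + X))
30646/t(C(6, -17), -245) = 30646/((10/(-15 - 3))) = 30646/((10/(-18))) = 30646/((10*(-1/18))) = 30646/(-5/9) = 30646*(-9/5) = -275814/5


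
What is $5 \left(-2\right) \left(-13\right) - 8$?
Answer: $122$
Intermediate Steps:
$5 \left(-2\right) \left(-13\right) - 8 = \left(-10\right) \left(-13\right) - 8 = 130 - 8 = 122$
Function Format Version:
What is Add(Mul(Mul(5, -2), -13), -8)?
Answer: 122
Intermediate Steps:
Add(Mul(Mul(5, -2), -13), -8) = Add(Mul(-10, -13), -8) = Add(130, -8) = 122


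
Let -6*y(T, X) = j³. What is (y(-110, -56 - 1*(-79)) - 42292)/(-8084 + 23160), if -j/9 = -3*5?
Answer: -904709/30152 ≈ -30.005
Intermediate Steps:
j = 135 (j = -(-27)*5 = -9*(-15) = 135)
y(T, X) = -820125/2 (y(T, X) = -⅙*135³ = -⅙*2460375 = -820125/2)
(y(-110, -56 - 1*(-79)) - 42292)/(-8084 + 23160) = (-820125/2 - 42292)/(-8084 + 23160) = -904709/2/15076 = -904709/2*1/15076 = -904709/30152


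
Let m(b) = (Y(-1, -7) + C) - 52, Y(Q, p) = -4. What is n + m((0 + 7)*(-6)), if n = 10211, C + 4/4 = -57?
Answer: 10097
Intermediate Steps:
C = -58 (C = -1 - 57 = -58)
m(b) = -114 (m(b) = (-4 - 58) - 52 = -62 - 52 = -114)
n + m((0 + 7)*(-6)) = 10211 - 114 = 10097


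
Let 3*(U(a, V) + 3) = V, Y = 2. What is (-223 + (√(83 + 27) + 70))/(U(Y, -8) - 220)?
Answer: 459/677 - 3*√110/677 ≈ 0.63152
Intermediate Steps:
U(a, V) = -3 + V/3
(-223 + (√(83 + 27) + 70))/(U(Y, -8) - 220) = (-223 + (√(83 + 27) + 70))/((-3 + (⅓)*(-8)) - 220) = (-223 + (√110 + 70))/((-3 - 8/3) - 220) = (-223 + (70 + √110))/(-17/3 - 220) = (-153 + √110)/(-677/3) = (-153 + √110)*(-3/677) = 459/677 - 3*√110/677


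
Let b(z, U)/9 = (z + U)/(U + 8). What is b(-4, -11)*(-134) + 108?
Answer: -5922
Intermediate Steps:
b(z, U) = 9*(U + z)/(8 + U) (b(z, U) = 9*((z + U)/(U + 8)) = 9*((U + z)/(8 + U)) = 9*(U + z)/(8 + U))
b(-4, -11)*(-134) + 108 = (9*(-11 - 4)/(8 - 11))*(-134) + 108 = (9*(-15)/(-3))*(-134) + 108 = (9*(-1/3)*(-15))*(-134) + 108 = 45*(-134) + 108 = -6030 + 108 = -5922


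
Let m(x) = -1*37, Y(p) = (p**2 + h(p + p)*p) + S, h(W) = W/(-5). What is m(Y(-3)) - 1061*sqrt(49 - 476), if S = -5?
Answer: -37 - 1061*I*sqrt(427) ≈ -37.0 - 21924.0*I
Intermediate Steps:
h(W) = -W/5 (h(W) = W*(-1/5) = -W/5)
Y(p) = -5 + 3*p**2/5 (Y(p) = (p**2 + (-(p + p)/5)*p) - 5 = (p**2 + (-2*p/5)*p) - 5 = (p**2 - 2*p**2/5) - 5 = 3*p**2/5 - 5 = -5 + 3*p**2/5)
m(x) = -37
m(Y(-3)) - 1061*sqrt(49 - 476) = -37 - 1061*sqrt(49 - 476) = -37 - 1061*I*sqrt(427)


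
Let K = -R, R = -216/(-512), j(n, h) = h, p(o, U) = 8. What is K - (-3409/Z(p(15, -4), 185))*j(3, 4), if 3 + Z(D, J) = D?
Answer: 872569/320 ≈ 2726.8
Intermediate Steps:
Z(D, J) = -3 + D
R = 27/64 (R = -1/512*(-216) = 27/64 ≈ 0.42188)
K = -27/64 (K = -1*27/64 = -27/64 ≈ -0.42188)
K - (-3409/Z(p(15, -4), 185))*j(3, 4) = -27/64 - (-3409/(-3 + 8))*4 = -27/64 - (-3409/5)*4 = -27/64 - (-3409*⅕)*4 = -27/64 - (-3409)*4/5 = -27/64 - 1*(-13636/5) = -27/64 + 13636/5 = 872569/320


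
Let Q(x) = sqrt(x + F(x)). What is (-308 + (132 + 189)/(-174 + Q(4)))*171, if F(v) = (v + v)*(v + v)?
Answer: -800272989/15104 - 54891*sqrt(17)/15104 ≈ -52999.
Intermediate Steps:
F(v) = 4*v**2 (F(v) = (2*v)*(2*v) = 4*v**2)
Q(x) = sqrt(x + 4*x**2)
(-308 + (132 + 189)/(-174 + Q(4)))*171 = (-308 + (132 + 189)/(-174 + sqrt(4*(1 + 4*4))))*171 = (-308 + 321/(-174 + sqrt(4*(1 + 16))))*171 = (-308 + 321/(-174 + sqrt(4*17)))*171 = (-308 + 321/(-174 + sqrt(68)))*171 = (-308 + 321/(-174 + 2*sqrt(17)))*171 = -52668 + 54891/(-174 + 2*sqrt(17))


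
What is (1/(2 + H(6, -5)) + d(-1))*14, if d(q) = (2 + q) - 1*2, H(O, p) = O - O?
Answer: -7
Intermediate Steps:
H(O, p) = 0
d(q) = q (d(q) = (2 + q) - 2 = q)
(1/(2 + H(6, -5)) + d(-1))*14 = (1/(2 + 0) - 1)*14 = (1/2 - 1)*14 = -1/2*14 = -7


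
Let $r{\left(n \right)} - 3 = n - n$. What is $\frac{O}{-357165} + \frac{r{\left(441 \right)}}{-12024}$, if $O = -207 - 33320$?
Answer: $\frac{44673017}{477172440} \approx 0.09362$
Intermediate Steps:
$O = -33527$ ($O = -207 - 33320 = -33527$)
$r{\left(n \right)} = 3$ ($r{\left(n \right)} = 3 + \left(n - n\right) = 3 + 0 = 3$)
$\frac{O}{-357165} + \frac{r{\left(441 \right)}}{-12024} = - \frac{33527}{-357165} + \frac{3}{-12024} = \left(-33527\right) \left(- \frac{1}{357165}\right) + 3 \left(- \frac{1}{12024}\right) = \frac{33527}{357165} - \frac{1}{4008} = \frac{44673017}{477172440}$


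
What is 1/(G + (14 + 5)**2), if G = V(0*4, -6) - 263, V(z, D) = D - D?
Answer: 1/98 ≈ 0.010204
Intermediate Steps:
V(z, D) = 0
G = -263 (G = 0 - 263 = -263)
1/(G + (14 + 5)**2) = 1/(-263 + (14 + 5)**2) = 1/(-263 + 19**2) = 1/(-263 + 361) = 1/98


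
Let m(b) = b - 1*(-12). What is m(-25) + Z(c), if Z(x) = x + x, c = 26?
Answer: 39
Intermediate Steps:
m(b) = 12 + b (m(b) = b + 12 = 12 + b)
Z(x) = 2*x
m(-25) + Z(c) = (12 - 25) + 2*26 = -13 + 52 = 39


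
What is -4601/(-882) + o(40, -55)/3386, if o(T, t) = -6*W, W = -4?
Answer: 7800077/1493226 ≈ 5.2236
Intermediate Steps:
o(T, t) = 24 (o(T, t) = -6*(-4) = 24)
-4601/(-882) + o(40, -55)/3386 = -4601/(-882) + 24/3386 = -4601*(-1/882) + 24*(1/3386) = 4601/882 + 12/1693 = 7800077/1493226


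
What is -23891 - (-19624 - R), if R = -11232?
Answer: -15499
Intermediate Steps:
-23891 - (-19624 - R) = -23891 - (-19624 - 1*(-11232)) = -23891 - (-19624 + 11232) = -23891 - 1*(-8392) = -23891 + 8392 = -15499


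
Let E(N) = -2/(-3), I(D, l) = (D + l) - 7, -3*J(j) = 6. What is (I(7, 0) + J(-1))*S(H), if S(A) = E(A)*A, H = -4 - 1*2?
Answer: 8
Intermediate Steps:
J(j) = -2 (J(j) = -1/3*6 = -2)
I(D, l) = -7 + D + l
H = -6 (H = -4 - 2 = -6)
E(N) = 2/3 (E(N) = -2*(-1/3) = 2/3)
S(A) = 2*A/3
(I(7, 0) + J(-1))*S(H) = ((-7 + 7 + 0) - 2)*((2/3)*(-6)) = (0 - 2)*(-4) = -2*(-4) = 8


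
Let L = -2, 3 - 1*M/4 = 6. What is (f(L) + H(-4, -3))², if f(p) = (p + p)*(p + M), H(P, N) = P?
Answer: 2704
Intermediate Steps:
M = -12 (M = 12 - 4*6 = 12 - 24 = -12)
f(p) = 2*p*(-12 + p) (f(p) = (p + p)*(p - 12) = (2*p)*(-12 + p) = 2*p*(-12 + p))
(f(L) + H(-4, -3))² = (2*(-2)*(-12 - 2) - 4)² = (2*(-2)*(-14) - 4)² = (56 - 4)² = 52² = 2704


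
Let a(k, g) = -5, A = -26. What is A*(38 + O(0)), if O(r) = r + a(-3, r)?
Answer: -858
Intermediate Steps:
O(r) = -5 + r (O(r) = r - 5 = -5 + r)
A*(38 + O(0)) = -26*(38 + (-5 + 0)) = -26*(38 - 5) = -26*33 = -858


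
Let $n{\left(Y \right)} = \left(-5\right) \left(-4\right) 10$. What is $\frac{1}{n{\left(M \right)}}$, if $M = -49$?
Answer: $\frac{1}{200} \approx 0.005$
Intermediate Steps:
$n{\left(Y \right)} = 200$ ($n{\left(Y \right)} = 20 \cdot 10 = 200$)
$\frac{1}{n{\left(M \right)}} = \frac{1}{200}$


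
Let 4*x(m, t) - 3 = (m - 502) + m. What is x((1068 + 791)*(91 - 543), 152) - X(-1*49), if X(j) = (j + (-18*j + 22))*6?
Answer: -1701555/4 ≈ -4.2539e+5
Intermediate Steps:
X(j) = 132 - 102*j (X(j) = (j + (22 - 18*j))*6 = (22 - 17*j)*6 = 132 - 102*j)
x(m, t) = -499/4 + m/2 (x(m, t) = ¾ + ((m - 502) + m)/4 = ¾ + ((-502 + m) + m)/4 = ¾ + (-502 + 2*m)/4 = ¾ + (-251/2 + m/2) = -499/4 + m/2)
x((1068 + 791)*(91 - 543), 152) - X(-1*49) = (-499/4 + ((1068 + 791)*(91 - 543))/2) - (132 - (-102)*49) = (-499/4 + (1859*(-452))/2) - (132 - 102*(-49)) = (-499/4 + (½)*(-840268)) - (132 + 4998) = (-499/4 - 420134) - 1*5130 = -1681035/4 - 5130 = -1701555/4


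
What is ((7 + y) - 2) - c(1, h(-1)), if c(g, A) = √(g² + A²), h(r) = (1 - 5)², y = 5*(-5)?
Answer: -20 - √257 ≈ -36.031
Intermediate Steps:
y = -25
h(r) = 16 (h(r) = (-4)² = 16)
c(g, A) = √(A² + g²)
((7 + y) - 2) - c(1, h(-1)) = ((7 - 25) - 2) - √(16² + 1²) = (-18 - 2) - √(256 + 1) = -20 - √257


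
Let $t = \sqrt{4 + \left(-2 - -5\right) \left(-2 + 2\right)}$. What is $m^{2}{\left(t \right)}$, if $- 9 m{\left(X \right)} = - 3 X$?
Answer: $\frac{4}{9} \approx 0.44444$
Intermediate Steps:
$t = 2$ ($t = \sqrt{4 + \left(-2 + 5\right) 0} = \sqrt{4 + 3 \cdot 0} = \sqrt{4 + 0} = \sqrt{4} = 2$)
$m{\left(X \right)} = \frac{X}{3}$ ($m{\left(X \right)} = - \frac{\left(-3\right) X}{9} = \frac{X}{3}$)
$m^{2}{\left(t \right)} = \left(\frac{1}{3} \cdot 2\right)^{2} = \left(\frac{2}{3}\right)^{2} = \frac{4}{9}$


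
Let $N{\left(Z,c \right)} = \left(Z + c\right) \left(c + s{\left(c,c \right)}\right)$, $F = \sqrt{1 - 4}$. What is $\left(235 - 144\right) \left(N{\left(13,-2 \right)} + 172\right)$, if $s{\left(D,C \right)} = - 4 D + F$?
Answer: $21658 + 1001 i \sqrt{3} \approx 21658.0 + 1733.8 i$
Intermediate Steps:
$F = i \sqrt{3}$ ($F = \sqrt{-3} = i \sqrt{3} \approx 1.732 i$)
$s{\left(D,C \right)} = - 4 D + i \sqrt{3}$
$N{\left(Z,c \right)} = \left(Z + c\right) \left(- 3 c + i \sqrt{3}\right)$ ($N{\left(Z,c \right)} = \left(Z + c\right) \left(c - \left(4 c - i \sqrt{3}\right)\right) = \left(Z + c\right) \left(- 3 c + i \sqrt{3}\right)$)
$\left(235 - 144\right) \left(N{\left(13,-2 \right)} + 172\right) = \left(235 - 144\right) \left(\left(- 3 \left(-2\right)^{2} - 39 \left(-2\right) + i 13 \sqrt{3} + i \left(-2\right) \sqrt{3}\right) + 172\right) = 91 \left(\left(\left(-3\right) 4 + 78 + 13 i \sqrt{3} - 2 i \sqrt{3}\right) + 172\right) = 91 \left(\left(-12 + 78 + 13 i \sqrt{3} - 2 i \sqrt{3}\right) + 172\right) = 91 \left(\left(66 + 11 i \sqrt{3}\right) + 172\right) = 91 \left(238 + 11 i \sqrt{3}\right) = 21658 + 1001 i \sqrt{3}$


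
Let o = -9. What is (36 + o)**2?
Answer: 729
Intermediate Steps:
(36 + o)**2 = (36 - 9)**2 = 27**2 = 729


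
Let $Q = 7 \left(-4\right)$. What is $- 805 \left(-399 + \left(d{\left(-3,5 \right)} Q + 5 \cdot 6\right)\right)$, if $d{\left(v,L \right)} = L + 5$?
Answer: $522445$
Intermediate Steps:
$Q = -28$
$d{\left(v,L \right)} = 5 + L$
$- 805 \left(-399 + \left(d{\left(-3,5 \right)} Q + 5 \cdot 6\right)\right) = - 805 \left(-399 + \left(\left(5 + 5\right) \left(-28\right) + 5 \cdot 6\right)\right) = - 805 \left(-399 + \left(10 \left(-28\right) + 30\right)\right) = - 805 \left(-399 + \left(-280 + 30\right)\right) = - 805 \left(-399 - 250\right) = \left(-805\right) \left(-649\right) = 522445$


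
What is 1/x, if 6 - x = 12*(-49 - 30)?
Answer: 1/954 ≈ 0.0010482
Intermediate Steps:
x = 954 (x = 6 - 12*(-49 - 30) = 6 - 12*(-79) = 6 - 1*(-948) = 6 + 948 = 954)
1/x = 1/954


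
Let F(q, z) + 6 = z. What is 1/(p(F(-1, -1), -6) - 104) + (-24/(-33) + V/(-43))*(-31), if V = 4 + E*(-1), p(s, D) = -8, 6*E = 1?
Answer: -3145315/158928 ≈ -19.791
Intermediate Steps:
E = ⅙ (E = (⅙)*1 = ⅙ ≈ 0.16667)
F(q, z) = -6 + z
V = 23/6 (V = 4 + (⅙)*(-1) = 4 - ⅙ = 23/6 ≈ 3.8333)
1/(p(F(-1, -1), -6) - 104) + (-24/(-33) + V/(-43))*(-31) = 1/(-8 - 104) + (-24/(-33) + (23/6)/(-43))*(-31) = 1/(-112) + (-24*(-1/33) + (23/6)*(-1/43))*(-31) = -1/112 + (8/11 - 23/258)*(-31) = -1/112 + (1811/2838)*(-31) = -1/112 - 56141/2838 = -3145315/158928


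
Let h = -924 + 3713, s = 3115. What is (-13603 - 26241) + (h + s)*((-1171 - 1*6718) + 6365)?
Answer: -9037540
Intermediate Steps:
h = 2789
(-13603 - 26241) + (h + s)*((-1171 - 1*6718) + 6365) = (-13603 - 26241) + (2789 + 3115)*((-1171 - 1*6718) + 6365) = -39844 + 5904*((-1171 - 6718) + 6365) = -39844 + 5904*(-7889 + 6365) = -39844 + 5904*(-1524) = -39844 - 8997696 = -9037540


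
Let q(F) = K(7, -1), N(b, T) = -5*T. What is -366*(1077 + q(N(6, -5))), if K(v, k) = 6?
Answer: -396378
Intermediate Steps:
q(F) = 6
-366*(1077 + q(N(6, -5))) = -366*(1077 + 6) = -366*1083 = -396378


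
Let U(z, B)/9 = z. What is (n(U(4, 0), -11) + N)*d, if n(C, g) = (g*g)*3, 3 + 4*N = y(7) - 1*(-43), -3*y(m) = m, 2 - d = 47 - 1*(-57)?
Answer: -75973/2 ≈ -37987.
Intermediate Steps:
U(z, B) = 9*z
d = -102 (d = 2 - (47 - 1*(-57)) = 2 - (47 + 57) = 2 - 1*104 = 2 - 104 = -102)
y(m) = -m/3
N = 113/12 (N = -3/4 + (-1/3*7 - 1*(-43))/4 = -3/4 + (-7/3 + 43)/4 = -3/4 + (1/4)*(122/3) = -3/4 + 61/6 = 113/12 ≈ 9.4167)
n(C, g) = 3*g**2 (n(C, g) = g**2*3 = 3*g**2)
(n(U(4, 0), -11) + N)*d = (3*(-11)**2 + 113/12)*(-102) = (3*121 + 113/12)*(-102) = (363 + 113/12)*(-102) = (4469/12)*(-102) = -75973/2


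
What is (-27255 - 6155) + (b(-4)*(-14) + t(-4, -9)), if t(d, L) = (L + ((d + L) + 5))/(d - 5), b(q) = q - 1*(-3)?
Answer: -300547/9 ≈ -33394.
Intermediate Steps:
b(q) = 3 + q (b(q) = q + 3 = 3 + q)
t(d, L) = (5 + d + 2*L)/(-5 + d) (t(d, L) = (L + ((L + d) + 5))/(-5 + d) = (L + (5 + L + d))/(-5 + d) = (5 + d + 2*L)/(-5 + d))
(-27255 - 6155) + (b(-4)*(-14) + t(-4, -9)) = (-27255 - 6155) + ((3 - 4)*(-14) + (5 - 4 + 2*(-9))/(-5 - 4)) = -33410 + (-1*(-14) + (5 - 4 - 18)/(-9)) = -33410 + (14 - ⅑*(-17)) = -33410 + (14 + 17/9) = -33410 + 143/9 = -300547/9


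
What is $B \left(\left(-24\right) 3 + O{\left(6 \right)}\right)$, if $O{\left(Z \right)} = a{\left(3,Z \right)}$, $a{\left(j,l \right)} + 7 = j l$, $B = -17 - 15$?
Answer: $1952$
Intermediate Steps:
$B = -32$ ($B = -17 - 15 = -32$)
$a{\left(j,l \right)} = -7 + j l$
$O{\left(Z \right)} = -7 + 3 Z$
$B \left(\left(-24\right) 3 + O{\left(6 \right)}\right) = - 32 \left(\left(-24\right) 3 + \left(-7 + 3 \cdot 6\right)\right) = - 32 \left(-72 + \left(-7 + 18\right)\right) = - 32 \left(-72 + 11\right) = \left(-32\right) \left(-61\right) = 1952$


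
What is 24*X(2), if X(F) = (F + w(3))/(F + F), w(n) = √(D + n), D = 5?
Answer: 12 + 12*√2 ≈ 28.971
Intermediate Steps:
w(n) = √(5 + n)
X(F) = (F + 2*√2)/(2*F) (X(F) = (F + √(5 + 3))/(F + F) = (F + √8)/((2*F)) = (F + 2*√2)*(1/(2*F)) = (F + 2*√2)/(2*F))
24*X(2) = 24*((√2 + (½)*2)/2) = 24*((√2 + 1)/2) = 24*((1 + √2)/2) = 24*(½ + √2/2) = 12 + 12*√2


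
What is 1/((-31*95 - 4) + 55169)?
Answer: 1/52220 ≈ 1.9150e-5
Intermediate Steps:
1/((-31*95 - 4) + 55169) = 1/((-2945 - 4) + 55169) = 1/(-2949 + 55169) = 1/52220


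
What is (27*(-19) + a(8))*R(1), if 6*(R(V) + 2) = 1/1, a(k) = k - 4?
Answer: 5599/6 ≈ 933.17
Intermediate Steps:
a(k) = -4 + k
R(V) = -11/6 (R(V) = -2 + (⅙)/1 = -2 + (⅙)*1 = -2 + ⅙ = -11/6)
(27*(-19) + a(8))*R(1) = (27*(-19) + (-4 + 8))*(-11/6) = (-513 + 4)*(-11/6) = -509*(-11/6) = 5599/6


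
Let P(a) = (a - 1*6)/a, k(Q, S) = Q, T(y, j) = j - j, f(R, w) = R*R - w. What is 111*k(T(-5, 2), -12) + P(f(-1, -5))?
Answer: 0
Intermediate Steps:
f(R, w) = R² - w
T(y, j) = 0
P(a) = (-6 + a)/a (P(a) = (a - 6)/a = (-6 + a)/a)
111*k(T(-5, 2), -12) + P(f(-1, -5)) = 111*0 + (-6 + ((-1)² - 1*(-5)))/((-1)² - 1*(-5)) = 0 + (-6 + (1 + 5))/(1 + 5) = 0 + (-6 + 6)/6 = 0 + (⅙)*0 = 0 + 0 = 0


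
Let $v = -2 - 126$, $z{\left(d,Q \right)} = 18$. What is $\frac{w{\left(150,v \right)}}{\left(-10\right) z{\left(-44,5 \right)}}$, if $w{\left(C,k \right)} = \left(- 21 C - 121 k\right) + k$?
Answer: $- \frac{407}{6} \approx -67.833$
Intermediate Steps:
$v = -128$ ($v = -2 - 126 = -128$)
$w{\left(C,k \right)} = - 120 k - 21 C$ ($w{\left(C,k \right)} = \left(- 121 k - 21 C\right) + k = - 120 k - 21 C$)
$\frac{w{\left(150,v \right)}}{\left(-10\right) z{\left(-44,5 \right)}} = \frac{\left(-120\right) \left(-128\right) - 3150}{\left(-10\right) 18} = \frac{15360 - 3150}{-180} = 12210 \left(- \frac{1}{180}\right) = - \frac{407}{6}$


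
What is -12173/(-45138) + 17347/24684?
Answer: 16416473/16881612 ≈ 0.97245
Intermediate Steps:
-12173/(-45138) + 17347/24684 = -12173*(-1/45138) + 17347*(1/24684) = 12173/45138 + 1577/2244 = 16416473/16881612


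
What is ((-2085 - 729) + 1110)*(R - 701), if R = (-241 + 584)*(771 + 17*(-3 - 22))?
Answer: -201032808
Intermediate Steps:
R = 118678 (R = 343*(771 + 17*(-25)) = 343*(771 - 425) = 343*346 = 118678)
((-2085 - 729) + 1110)*(R - 701) = ((-2085 - 729) + 1110)*(118678 - 701) = (-2814 + 1110)*117977 = -1704*117977 = -201032808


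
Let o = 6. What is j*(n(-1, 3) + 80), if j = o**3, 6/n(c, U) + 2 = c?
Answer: 16848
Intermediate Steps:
n(c, U) = 6/(-2 + c)
j = 216 (j = 6**3 = 216)
j*(n(-1, 3) + 80) = 216*(6/(-2 - 1) + 80) = 216*(6/(-3) + 80) = 216*(6*(-1/3) + 80) = 216*(-2 + 80) = 216*78 = 16848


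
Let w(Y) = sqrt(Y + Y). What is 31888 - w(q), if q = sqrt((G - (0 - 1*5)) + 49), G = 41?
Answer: 31888 - sqrt(2)*95**(1/4) ≈ 31884.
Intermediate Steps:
q = sqrt(95) (q = sqrt((41 - (0 - 1*5)) + 49) = sqrt((41 - (0 - 5)) + 49) = sqrt((41 - 1*(-5)) + 49) = sqrt((41 + 5) + 49) = sqrt(46 + 49) = sqrt(95) ≈ 9.7468)
w(Y) = sqrt(2)*sqrt(Y) (w(Y) = sqrt(2*Y) = sqrt(2)*sqrt(Y))
31888 - w(q) = 31888 - sqrt(2)*sqrt(sqrt(95)) = 31888 - sqrt(2)*95**(1/4)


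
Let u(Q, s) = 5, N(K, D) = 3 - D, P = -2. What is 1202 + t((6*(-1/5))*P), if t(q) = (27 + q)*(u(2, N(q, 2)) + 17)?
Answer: 9244/5 ≈ 1848.8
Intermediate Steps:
t(q) = 594 + 22*q (t(q) = (27 + q)*(5 + 17) = (27 + q)*22 = 594 + 22*q)
1202 + t((6*(-1/5))*P) = 1202 + (594 + 22*((6*(-1/5))*(-2))) = 1202 + (594 + 22*((6*(-1*⅕))*(-2))) = 1202 + (594 + 22*((6*(-⅕))*(-2))) = 1202 + (594 + 22*(-6/5*(-2))) = 1202 + (594 + 22*(12/5)) = 1202 + (594 + 264/5) = 1202 + 3234/5 = 9244/5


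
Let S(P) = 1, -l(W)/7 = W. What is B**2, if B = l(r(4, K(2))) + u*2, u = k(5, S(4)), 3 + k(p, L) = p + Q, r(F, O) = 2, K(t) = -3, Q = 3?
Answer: 16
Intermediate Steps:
l(W) = -7*W
k(p, L) = p (k(p, L) = -3 + (p + 3) = -3 + (3 + p) = p)
u = 5
B = -4 (B = -7*2 + 5*2 = -14 + 10 = -4)
B**2 = (-4)**2 = 16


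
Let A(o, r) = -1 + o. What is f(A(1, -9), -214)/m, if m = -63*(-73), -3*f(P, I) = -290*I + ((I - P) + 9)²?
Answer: -3855/511 ≈ -7.5440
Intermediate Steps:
f(P, I) = -(9 + I - P)²/3 + 290*I/3 (f(P, I) = -(-290*I + ((I - P) + 9)²)/3 = -(-290*I + (9 + I - P)²)/3 = -((9 + I - P)² - 290*I)/3 = -(9 + I - P)²/3 + 290*I/3)
m = 4599
f(A(1, -9), -214)/m = (-(9 - 214 - (-1 + 1))²/3 + (290/3)*(-214))/4599 = (-(9 - 214 - 1*0)²/3 - 62060/3)*(1/4599) = (-(9 - 214 + 0)²/3 - 62060/3)*(1/4599) = (-⅓*(-205)² - 62060/3)*(1/4599) = (-⅓*42025 - 62060/3)*(1/4599) = (-42025/3 - 62060/3)*(1/4599) = -34695*1/4599 = -3855/511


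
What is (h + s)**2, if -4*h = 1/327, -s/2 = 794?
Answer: 4314365181025/1710864 ≈ 2.5217e+6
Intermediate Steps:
s = -1588 (s = -2*794 = -1588)
h = -1/1308 (h = -1/4/327 = -1/4*1/327 = -1/1308 ≈ -0.00076453)
(h + s)**2 = (-1/1308 - 1588)**2 = (-2077105/1308)**2 = 4314365181025/1710864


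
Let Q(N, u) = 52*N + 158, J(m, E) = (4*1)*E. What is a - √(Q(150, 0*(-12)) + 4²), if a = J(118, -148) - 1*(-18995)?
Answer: 18403 - 3*√886 ≈ 18314.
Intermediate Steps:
J(m, E) = 4*E
Q(N, u) = 158 + 52*N
a = 18403 (a = 4*(-148) - 1*(-18995) = -592 + 18995 = 18403)
a - √(Q(150, 0*(-12)) + 4²) = 18403 - √((158 + 52*150) + 4²) = 18403 - √((158 + 7800) + 16) = 18403 - √(7958 + 16) = 18403 - √7974 = 18403 - 3*√886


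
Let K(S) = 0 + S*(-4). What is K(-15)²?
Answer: 3600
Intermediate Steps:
K(S) = -4*S (K(S) = 0 - 4*S = -4*S)
K(-15)² = (-4*(-15))² = 60² = 3600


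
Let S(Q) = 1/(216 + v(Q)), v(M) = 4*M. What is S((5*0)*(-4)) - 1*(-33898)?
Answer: 7321969/216 ≈ 33898.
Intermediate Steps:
S(Q) = 1/(216 + 4*Q)
S((5*0)*(-4)) - 1*(-33898) = 1/(4*(54 + (5*0)*(-4))) - 1*(-33898) = 1/(4*(54 + 0*(-4))) + 33898 = 1/(4*(54 + 0)) + 33898 = (¼)/54 + 33898 = (¼)*(1/54) + 33898 = 1/216 + 33898 = 7321969/216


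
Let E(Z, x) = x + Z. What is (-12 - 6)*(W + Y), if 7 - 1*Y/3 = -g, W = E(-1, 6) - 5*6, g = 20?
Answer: -1008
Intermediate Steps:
E(Z, x) = Z + x
W = -25 (W = (-1 + 6) - 5*6 = 5 - 30 = -25)
Y = 81 (Y = 21 - (-3)*20 = 21 - 3*(-20) = 21 + 60 = 81)
(-12 - 6)*(W + Y) = (-12 - 6)*(-25 + 81) = -18*56 = -1008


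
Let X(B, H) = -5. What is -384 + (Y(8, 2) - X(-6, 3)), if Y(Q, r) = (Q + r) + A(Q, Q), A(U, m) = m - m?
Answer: -369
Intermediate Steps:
A(U, m) = 0
Y(Q, r) = Q + r (Y(Q, r) = (Q + r) + 0 = Q + r)
-384 + (Y(8, 2) - X(-6, 3)) = -384 + ((8 + 2) - 1*(-5)) = -384 + (10 + 5) = -384 + 15 = -369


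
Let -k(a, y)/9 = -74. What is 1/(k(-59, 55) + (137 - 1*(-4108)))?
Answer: 1/4911 ≈ 0.00020362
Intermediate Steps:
k(a, y) = 666 (k(a, y) = -9*(-74) = 666)
1/(k(-59, 55) + (137 - 1*(-4108))) = 1/(666 + (137 - 1*(-4108))) = 1/(666 + (137 + 4108)) = 1/(666 + 4245) = 1/4911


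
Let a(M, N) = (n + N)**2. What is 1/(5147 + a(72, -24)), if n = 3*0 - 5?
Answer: 1/5988 ≈ 0.00016700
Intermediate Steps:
n = -5 (n = 0 - 5 = -5)
a(M, N) = (-5 + N)**2
1/(5147 + a(72, -24)) = 1/(5147 + (-5 - 24)**2) = 1/(5147 + (-29)**2) = 1/(5147 + 841) = 1/5988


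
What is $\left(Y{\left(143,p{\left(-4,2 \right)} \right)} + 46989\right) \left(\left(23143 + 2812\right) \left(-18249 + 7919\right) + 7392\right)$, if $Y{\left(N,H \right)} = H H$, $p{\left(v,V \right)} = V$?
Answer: $-12599187871694$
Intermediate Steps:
$Y{\left(N,H \right)} = H^{2}$
$\left(Y{\left(143,p{\left(-4,2 \right)} \right)} + 46989\right) \left(\left(23143 + 2812\right) \left(-18249 + 7919\right) + 7392\right) = \left(2^{2} + 46989\right) \left(\left(23143 + 2812\right) \left(-18249 + 7919\right) + 7392\right) = \left(4 + 46989\right) \left(25955 \left(-10330\right) + 7392\right) = 46993 \left(-268115150 + 7392\right) = 46993 \left(-268107758\right) = -12599187871694$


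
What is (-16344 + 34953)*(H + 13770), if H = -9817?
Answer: 73561377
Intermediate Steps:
(-16344 + 34953)*(H + 13770) = (-16344 + 34953)*(-9817 + 13770) = 18609*3953 = 73561377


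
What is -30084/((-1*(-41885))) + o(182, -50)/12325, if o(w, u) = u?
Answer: -14915182/20649305 ≈ -0.72231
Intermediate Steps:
-30084/((-1*(-41885))) + o(182, -50)/12325 = -30084/((-1*(-41885))) - 50/12325 = -30084/41885 - 50*1/12325 = -30084*1/41885 - 2/493 = -30084/41885 - 2/493 = -14915182/20649305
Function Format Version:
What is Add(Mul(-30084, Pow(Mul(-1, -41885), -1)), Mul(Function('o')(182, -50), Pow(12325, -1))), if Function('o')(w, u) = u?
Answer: Rational(-14915182, 20649305) ≈ -0.72231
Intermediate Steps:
Add(Mul(-30084, Pow(Mul(-1, -41885), -1)), Mul(Function('o')(182, -50), Pow(12325, -1))) = Add(Mul(-30084, Pow(Mul(-1, -41885), -1)), Mul(-50, Pow(12325, -1))) = Add(Mul(-30084, Pow(41885, -1)), Mul(-50, Rational(1, 12325))) = Add(Mul(-30084, Rational(1, 41885)), Rational(-2, 493)) = Add(Rational(-30084, 41885), Rational(-2, 493)) = Rational(-14915182, 20649305)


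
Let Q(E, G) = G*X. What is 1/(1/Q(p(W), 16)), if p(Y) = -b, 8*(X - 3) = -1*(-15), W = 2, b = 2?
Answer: 78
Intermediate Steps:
X = 39/8 (X = 3 + (-1*(-15))/8 = 3 + (⅛)*15 = 3 + 15/8 = 39/8 ≈ 4.8750)
p(Y) = -2 (p(Y) = -1*2 = -2)
Q(E, G) = 39*G/8 (Q(E, G) = G*(39/8) = 39*G/8)
1/(1/Q(p(W), 16)) = 1/(1/((39/8)*16)) = 1/(1/78) = 78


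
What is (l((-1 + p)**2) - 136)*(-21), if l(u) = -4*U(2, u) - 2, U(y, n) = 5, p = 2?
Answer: 3318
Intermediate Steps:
l(u) = -22 (l(u) = -4*5 - 2 = -20 - 2 = -22)
(l((-1 + p)**2) - 136)*(-21) = (-22 - 136)*(-21) = -158*(-21) = 3318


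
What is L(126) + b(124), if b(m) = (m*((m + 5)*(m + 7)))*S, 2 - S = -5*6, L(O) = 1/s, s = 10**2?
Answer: 6705523201/100 ≈ 6.7055e+7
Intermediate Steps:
s = 100
L(O) = 1/100
S = 32 (S = 2 - (-5)*6 = 2 - 1*(-30) = 2 + 30 = 32)
b(m) = 32*m*(5 + m)*(7 + m) (b(m) = (m*((m + 5)*(m + 7)))*32 = (m*((5 + m)*(7 + m)))*32 = (m*(5 + m)*(7 + m))*32 = 32*m*(5 + m)*(7 + m))
L(126) + b(124) = 1/100 + 32*124*(35 + 124**2 + 12*124) = 1/100 + 32*124*(35 + 15376 + 1488) = 1/100 + 32*124*16899 = 1/100 + 67055232 = 6705523201/100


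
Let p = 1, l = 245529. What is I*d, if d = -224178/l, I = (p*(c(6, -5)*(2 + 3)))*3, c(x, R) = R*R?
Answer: -9340750/27281 ≈ -342.39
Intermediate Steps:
c(x, R) = R²
I = 375 (I = (1*((-5)²*(2 + 3)))*3 = (1*(25*5))*3 = (1*125)*3 = 125*3 = 375)
d = -74726/81843 (d = -224178/245529 = -224178*1/245529 = -74726/81843 ≈ -0.91304)
I*d = 375*(-74726/81843) = -9340750/27281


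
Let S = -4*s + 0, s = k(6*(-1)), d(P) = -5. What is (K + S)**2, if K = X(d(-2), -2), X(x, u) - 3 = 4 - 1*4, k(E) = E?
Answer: 729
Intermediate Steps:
s = -6 (s = 6*(-1) = -6)
X(x, u) = 3 (X(x, u) = 3 + (4 - 1*4) = 3 + (4 - 4) = 3 + 0 = 3)
K = 3
S = 24 (S = -4*(-6) + 0 = 24 + 0 = 24)
(K + S)**2 = (3 + 24)**2 = 27**2 = 729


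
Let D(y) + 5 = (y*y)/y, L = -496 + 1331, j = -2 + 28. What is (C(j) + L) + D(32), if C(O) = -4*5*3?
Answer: 802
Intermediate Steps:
j = 26
L = 835
D(y) = -5 + y (D(y) = -5 + (y*y)/y = -5 + y**2/y = -5 + y)
C(O) = -60 (C(O) = -20*3 = -60)
(C(j) + L) + D(32) = (-60 + 835) + (-5 + 32) = 775 + 27 = 802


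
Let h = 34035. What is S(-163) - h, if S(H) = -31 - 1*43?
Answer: -34109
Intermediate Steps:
S(H) = -74 (S(H) = -31 - 43 = -74)
S(-163) - h = -74 - 1*34035 = -74 - 34035 = -34109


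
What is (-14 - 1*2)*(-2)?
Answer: 32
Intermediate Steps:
(-14 - 1*2)*(-2) = (-14 - 2)*(-2) = -16*(-2) = 32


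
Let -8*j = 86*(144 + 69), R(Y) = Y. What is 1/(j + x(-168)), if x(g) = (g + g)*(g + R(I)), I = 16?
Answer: 4/195129 ≈ 2.0499e-5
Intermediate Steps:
j = -9159/4 (j = -43*(144 + 69)/4 = -43*213/4 = -⅛*18318 = -9159/4 ≈ -2289.8)
x(g) = 2*g*(16 + g) (x(g) = (g + g)*(g + 16) = (2*g)*(16 + g) = 2*g*(16 + g))
1/(j + x(-168)) = 1/(-9159/4 + 2*(-168)*(16 - 168)) = 1/(-9159/4 + 2*(-168)*(-152)) = 1/(-9159/4 + 51072) = 1/(195129/4) = 4/195129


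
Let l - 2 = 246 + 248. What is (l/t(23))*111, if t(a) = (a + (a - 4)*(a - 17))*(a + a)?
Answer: 27528/3151 ≈ 8.7363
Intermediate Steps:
l = 496 (l = 2 + (246 + 248) = 2 + 494 = 496)
t(a) = 2*a*(a + (-17 + a)*(-4 + a)) (t(a) = (a + (-4 + a)*(-17 + a))*(2*a) = (a + (-17 + a)*(-4 + a))*(2*a) = 2*a*(a + (-17 + a)*(-4 + a)))
(l/t(23))*111 = (496/((2*23*(68 + 23**2 - 20*23))))*111 = (496/((2*23*(68 + 529 - 460))))*111 = (496/((2*23*137)))*111 = (496/6302)*111 = (496*(1/6302))*111 = (248/3151)*111 = 27528/3151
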